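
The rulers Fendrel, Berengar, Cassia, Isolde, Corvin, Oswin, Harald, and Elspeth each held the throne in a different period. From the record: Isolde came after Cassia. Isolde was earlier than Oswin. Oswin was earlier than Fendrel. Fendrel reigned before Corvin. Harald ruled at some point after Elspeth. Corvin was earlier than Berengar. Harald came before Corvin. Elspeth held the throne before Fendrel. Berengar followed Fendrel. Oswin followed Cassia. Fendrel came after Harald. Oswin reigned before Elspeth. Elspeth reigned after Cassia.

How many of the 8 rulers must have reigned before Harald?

4

Directly stated before Harald: Elspeth.
Cassia reaches Harald via Cassia → Elspeth → Harald.
Isolde reaches Harald via Isolde → Oswin → Elspeth → Harald.
Oswin reaches Harald via Oswin → Elspeth → Harald.
That's Cassia, Elspeth, Isolde, and Oswin — 4 in all.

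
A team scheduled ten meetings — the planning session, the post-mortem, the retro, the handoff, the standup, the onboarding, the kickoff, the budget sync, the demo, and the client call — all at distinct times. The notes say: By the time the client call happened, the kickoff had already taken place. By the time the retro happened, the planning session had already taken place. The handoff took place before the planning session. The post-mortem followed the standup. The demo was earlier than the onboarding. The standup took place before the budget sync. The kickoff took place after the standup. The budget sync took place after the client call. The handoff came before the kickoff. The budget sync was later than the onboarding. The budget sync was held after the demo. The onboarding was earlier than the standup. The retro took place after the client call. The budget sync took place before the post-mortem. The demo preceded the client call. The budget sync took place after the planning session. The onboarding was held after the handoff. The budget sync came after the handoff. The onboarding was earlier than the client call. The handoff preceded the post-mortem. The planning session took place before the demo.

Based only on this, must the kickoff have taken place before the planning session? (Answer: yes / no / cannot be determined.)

no

Tracing the constraints gives the planning session → the demo → the onboarding → the standup → the kickoff, so the planning session must come before the kickoff.
That means the kickoff cannot be before the planning session.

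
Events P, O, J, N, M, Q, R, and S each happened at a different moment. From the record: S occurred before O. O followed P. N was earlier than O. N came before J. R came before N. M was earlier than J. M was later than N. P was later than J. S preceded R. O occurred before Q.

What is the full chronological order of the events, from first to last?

The constraints fix every adjacent pair, so only one ordering works:
S → R → N → M → J → P → O → Q.

S, R, N, M, J, P, O, Q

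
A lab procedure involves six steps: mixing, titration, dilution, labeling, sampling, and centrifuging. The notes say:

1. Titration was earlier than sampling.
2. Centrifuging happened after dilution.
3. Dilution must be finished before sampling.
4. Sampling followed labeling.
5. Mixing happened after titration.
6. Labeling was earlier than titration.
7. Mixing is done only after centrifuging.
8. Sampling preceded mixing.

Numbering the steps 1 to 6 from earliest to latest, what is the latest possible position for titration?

Titration must come before mixing and sampling — 2 steps forced after it.
Everything else can be placed before titration in some valid order, so titration can sit as late as position 6 − 2 = 4.

4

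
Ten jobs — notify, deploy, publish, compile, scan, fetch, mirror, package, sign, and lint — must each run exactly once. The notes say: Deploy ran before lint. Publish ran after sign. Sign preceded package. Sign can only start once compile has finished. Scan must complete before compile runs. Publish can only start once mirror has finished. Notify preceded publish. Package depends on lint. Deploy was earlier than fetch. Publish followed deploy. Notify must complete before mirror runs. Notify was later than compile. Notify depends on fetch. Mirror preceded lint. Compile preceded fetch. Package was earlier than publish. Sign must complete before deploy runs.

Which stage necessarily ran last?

Every other stage has a chain of constraints placing it before publish, so publish is last.

publish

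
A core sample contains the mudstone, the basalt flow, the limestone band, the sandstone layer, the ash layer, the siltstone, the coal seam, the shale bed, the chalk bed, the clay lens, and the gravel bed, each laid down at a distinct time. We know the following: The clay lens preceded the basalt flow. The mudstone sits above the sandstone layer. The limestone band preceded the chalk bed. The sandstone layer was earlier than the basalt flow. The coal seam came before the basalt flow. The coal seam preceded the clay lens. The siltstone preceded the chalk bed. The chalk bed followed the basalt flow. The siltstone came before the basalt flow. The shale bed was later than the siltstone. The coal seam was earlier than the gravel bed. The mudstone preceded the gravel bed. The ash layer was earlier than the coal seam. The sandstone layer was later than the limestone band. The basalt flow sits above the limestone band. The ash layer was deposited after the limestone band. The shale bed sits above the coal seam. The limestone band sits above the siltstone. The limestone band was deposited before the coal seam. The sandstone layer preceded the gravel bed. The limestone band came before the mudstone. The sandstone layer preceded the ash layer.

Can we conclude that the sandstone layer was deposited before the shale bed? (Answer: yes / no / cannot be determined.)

yes

Chain the constraints: the sandstone layer → the ash layer → the coal seam → the shale bed. Each link is directly stated, so the sandstone layer comes before the shale bed.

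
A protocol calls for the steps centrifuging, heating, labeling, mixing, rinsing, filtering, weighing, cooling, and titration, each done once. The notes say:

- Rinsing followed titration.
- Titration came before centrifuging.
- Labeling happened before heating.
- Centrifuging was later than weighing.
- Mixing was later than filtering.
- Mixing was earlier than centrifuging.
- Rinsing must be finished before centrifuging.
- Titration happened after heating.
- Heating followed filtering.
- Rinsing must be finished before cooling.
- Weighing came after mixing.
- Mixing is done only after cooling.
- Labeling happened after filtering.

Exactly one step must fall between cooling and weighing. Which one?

Tracing the constraints gives cooling → mixing → weighing, so mixing sits after cooling and before weighing.
No other step is forced both after cooling and before weighing.

mixing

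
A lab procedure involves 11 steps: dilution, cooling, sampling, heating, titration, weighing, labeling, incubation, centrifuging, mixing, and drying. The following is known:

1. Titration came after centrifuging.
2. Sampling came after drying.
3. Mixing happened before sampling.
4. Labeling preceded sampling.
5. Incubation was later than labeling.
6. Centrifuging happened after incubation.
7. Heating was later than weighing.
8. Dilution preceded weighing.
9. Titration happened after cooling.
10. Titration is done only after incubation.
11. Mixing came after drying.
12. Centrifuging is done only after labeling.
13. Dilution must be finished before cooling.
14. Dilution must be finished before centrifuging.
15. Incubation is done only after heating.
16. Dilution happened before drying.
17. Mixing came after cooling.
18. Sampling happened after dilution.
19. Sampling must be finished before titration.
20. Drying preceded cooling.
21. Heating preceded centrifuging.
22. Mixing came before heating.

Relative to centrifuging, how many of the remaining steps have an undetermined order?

1

Forced before centrifuging: cooling, dilution, drying, heating, incubation, labeling, mixing, and weighing; forced after centrifuging: titration.
That leaves sampling with no forced order relative to centrifuging — 1.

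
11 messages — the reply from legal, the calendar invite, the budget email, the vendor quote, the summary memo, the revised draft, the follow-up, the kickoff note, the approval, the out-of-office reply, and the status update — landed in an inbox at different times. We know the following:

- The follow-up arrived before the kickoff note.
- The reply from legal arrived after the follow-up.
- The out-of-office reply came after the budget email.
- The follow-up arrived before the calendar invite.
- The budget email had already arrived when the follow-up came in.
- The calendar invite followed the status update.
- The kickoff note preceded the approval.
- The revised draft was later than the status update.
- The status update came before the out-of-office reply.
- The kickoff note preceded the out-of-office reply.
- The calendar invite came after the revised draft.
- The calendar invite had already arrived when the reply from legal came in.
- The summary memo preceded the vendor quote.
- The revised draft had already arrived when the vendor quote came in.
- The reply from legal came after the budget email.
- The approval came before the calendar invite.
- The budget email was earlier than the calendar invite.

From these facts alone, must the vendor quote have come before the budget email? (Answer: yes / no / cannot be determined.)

No chain of stated constraints runs from the vendor quote to the budget email, and none runs from the budget email to the vendor quote either.
So the relative order of the vendor quote and the budget email is not fixed by the given facts.

cannot be determined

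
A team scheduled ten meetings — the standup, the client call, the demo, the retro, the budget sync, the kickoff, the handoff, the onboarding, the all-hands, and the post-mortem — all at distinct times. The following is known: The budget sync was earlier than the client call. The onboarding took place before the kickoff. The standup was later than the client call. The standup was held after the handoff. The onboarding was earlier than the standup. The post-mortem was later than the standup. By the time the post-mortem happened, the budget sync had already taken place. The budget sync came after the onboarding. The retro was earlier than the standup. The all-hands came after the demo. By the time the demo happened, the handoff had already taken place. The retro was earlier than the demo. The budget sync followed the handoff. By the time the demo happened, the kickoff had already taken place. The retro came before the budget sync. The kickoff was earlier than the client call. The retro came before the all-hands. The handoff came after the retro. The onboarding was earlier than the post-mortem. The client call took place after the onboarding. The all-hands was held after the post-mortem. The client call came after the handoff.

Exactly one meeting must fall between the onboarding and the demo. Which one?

the kickoff

Tracing the constraints gives the onboarding → the kickoff → the demo, so the kickoff sits after the onboarding and before the demo.
No other meeting is forced both after the onboarding and before the demo.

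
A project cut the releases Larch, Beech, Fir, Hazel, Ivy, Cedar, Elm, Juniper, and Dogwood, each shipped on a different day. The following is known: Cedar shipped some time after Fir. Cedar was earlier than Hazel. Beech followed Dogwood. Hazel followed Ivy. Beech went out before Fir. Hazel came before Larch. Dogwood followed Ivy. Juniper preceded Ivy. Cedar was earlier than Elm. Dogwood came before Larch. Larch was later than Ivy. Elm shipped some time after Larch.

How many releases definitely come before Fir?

Directly stated before Fir: Beech.
Dogwood reaches Fir via Dogwood → Beech → Fir.
Ivy reaches Fir via Ivy → Dogwood → Beech → Fir.
Juniper reaches Fir via Juniper → Ivy → Dogwood → Beech → Fir.
That's Beech, Dogwood, Ivy, and Juniper — 4 in all.

4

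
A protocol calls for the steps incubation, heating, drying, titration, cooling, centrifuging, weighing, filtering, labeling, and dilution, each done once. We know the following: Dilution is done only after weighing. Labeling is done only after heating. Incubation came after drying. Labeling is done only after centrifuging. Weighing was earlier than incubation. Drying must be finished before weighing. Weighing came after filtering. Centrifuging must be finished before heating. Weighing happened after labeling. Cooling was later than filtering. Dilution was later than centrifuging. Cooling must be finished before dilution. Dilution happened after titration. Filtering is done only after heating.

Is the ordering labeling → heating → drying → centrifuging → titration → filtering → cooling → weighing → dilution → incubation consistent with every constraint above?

The constraints require centrifuging before labeling, but in the proposed sequence labeling appears ahead of centrifuging. That one violation is enough.

no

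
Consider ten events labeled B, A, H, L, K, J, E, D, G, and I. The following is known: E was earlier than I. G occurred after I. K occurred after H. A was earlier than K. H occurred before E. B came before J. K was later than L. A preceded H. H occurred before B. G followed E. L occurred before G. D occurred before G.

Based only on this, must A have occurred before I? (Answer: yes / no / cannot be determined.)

yes

Chain the constraints: A → H → E → I. Each link is directly stated, so A comes before I.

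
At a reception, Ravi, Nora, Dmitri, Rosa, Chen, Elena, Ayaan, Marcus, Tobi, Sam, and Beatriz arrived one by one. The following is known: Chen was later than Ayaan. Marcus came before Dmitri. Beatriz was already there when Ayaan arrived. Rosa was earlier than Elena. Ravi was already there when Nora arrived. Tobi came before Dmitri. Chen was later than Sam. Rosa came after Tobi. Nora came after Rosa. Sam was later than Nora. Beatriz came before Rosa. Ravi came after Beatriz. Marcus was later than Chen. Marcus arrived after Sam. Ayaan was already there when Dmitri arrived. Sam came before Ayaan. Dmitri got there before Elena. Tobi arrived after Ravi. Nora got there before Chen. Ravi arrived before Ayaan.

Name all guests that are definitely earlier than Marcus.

Ayaan, Beatriz, Chen, Nora, Ravi, Rosa, Sam, Tobi

Directly stated before Marcus: Chen and Sam.
Ayaan reaches Marcus via Ayaan → Chen → Marcus.
Beatriz reaches Marcus via Beatriz → Ayaan → Chen → Marcus.
Nora reaches Marcus via Nora → Chen → Marcus.
Likewise Ravi, Rosa, and Tobi each reach Marcus by chaining the stated constraints.
No chain forces Elena (or any of the others) ahead of Marcus.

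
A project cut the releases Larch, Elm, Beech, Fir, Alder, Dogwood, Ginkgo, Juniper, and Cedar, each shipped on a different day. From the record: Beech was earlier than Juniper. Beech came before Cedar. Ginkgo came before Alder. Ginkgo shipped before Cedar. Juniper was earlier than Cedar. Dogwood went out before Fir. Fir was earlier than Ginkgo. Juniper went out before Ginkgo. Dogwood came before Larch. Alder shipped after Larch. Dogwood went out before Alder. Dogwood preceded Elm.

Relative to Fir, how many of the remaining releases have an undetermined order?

Forced before Fir: Dogwood; forced after Fir: Alder, Cedar, and Ginkgo.
That leaves Beech, Elm, Juniper, and Larch with no forced order relative to Fir — 4.

4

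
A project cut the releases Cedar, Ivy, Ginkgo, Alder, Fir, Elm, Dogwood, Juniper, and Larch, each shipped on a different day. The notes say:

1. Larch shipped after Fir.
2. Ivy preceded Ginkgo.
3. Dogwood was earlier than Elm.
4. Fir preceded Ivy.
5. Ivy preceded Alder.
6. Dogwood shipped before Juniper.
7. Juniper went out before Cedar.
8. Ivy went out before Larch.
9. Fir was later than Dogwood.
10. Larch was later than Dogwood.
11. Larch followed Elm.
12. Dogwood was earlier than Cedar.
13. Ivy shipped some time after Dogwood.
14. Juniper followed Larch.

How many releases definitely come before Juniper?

Directly stated before Juniper: Dogwood and Larch.
Elm reaches Juniper via Elm → Larch → Juniper.
Fir reaches Juniper via Fir → Larch → Juniper.
Ivy reaches Juniper via Ivy → Larch → Juniper.
That's Dogwood, Elm, Fir, Ivy, and Larch — 5 in all.

5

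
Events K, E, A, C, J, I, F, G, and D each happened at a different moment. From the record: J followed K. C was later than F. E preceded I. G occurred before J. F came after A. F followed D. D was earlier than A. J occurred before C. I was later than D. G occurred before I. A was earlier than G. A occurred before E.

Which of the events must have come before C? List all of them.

Directly stated before C: F and J.
A reaches C via A → F → C.
D reaches C via D → F → C.
G reaches C via G → J → C.
Likewise K reaches C by chaining the stated constraints.

A, D, F, G, J, K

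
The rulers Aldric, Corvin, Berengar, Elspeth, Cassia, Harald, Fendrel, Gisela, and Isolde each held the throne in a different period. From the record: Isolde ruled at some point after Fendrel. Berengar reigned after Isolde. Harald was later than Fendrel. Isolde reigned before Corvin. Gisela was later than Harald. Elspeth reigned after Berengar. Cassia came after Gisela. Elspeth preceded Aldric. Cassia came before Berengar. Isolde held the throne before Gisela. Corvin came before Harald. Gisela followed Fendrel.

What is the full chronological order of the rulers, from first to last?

The constraints fix every adjacent pair, so only one ordering works:
Fendrel → Isolde → Corvin → Harald → Gisela → Cassia → Berengar → Elspeth → Aldric.

Fendrel, Isolde, Corvin, Harald, Gisela, Cassia, Berengar, Elspeth, Aldric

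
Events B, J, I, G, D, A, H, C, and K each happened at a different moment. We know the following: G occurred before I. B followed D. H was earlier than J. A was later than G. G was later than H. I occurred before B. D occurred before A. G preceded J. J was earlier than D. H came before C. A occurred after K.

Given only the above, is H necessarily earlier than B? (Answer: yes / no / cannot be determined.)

yes

Chain the constraints: H → G → I → B. Each link is directly stated, so H comes before B.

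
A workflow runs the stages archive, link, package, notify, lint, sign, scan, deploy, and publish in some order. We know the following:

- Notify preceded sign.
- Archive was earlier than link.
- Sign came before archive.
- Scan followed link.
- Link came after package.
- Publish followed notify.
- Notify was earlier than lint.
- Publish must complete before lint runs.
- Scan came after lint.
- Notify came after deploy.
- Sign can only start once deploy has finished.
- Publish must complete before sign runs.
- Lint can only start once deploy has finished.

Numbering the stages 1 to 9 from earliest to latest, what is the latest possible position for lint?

Lint must come before scan — 1 stage forced after it.
Everything else can be placed before lint in some valid order, so lint can sit as late as position 9 − 1 = 8.

8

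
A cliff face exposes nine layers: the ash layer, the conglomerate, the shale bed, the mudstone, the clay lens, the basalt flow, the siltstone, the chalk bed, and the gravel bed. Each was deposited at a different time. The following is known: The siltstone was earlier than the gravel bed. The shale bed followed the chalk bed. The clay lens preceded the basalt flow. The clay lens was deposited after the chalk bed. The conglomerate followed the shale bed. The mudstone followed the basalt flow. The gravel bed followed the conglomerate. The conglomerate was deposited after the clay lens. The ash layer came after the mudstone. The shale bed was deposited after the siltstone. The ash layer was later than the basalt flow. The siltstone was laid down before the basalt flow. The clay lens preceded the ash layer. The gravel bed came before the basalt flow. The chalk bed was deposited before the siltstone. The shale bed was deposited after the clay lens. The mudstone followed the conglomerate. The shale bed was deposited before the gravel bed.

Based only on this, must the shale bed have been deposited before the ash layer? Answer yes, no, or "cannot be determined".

Chain the constraints: the shale bed → the conglomerate → the mudstone → the ash layer. Each link is directly stated, so the shale bed comes before the ash layer.

yes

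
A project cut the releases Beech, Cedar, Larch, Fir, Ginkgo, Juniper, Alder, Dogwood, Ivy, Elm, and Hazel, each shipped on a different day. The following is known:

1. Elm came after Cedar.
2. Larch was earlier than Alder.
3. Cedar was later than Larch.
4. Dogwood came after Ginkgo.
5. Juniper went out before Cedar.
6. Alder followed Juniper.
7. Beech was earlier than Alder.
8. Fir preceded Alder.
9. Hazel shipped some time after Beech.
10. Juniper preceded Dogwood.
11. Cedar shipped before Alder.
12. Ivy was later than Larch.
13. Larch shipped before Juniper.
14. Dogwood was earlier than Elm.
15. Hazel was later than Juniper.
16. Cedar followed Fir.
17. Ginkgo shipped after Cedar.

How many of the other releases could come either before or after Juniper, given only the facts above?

3

Forced before Juniper: Larch; forced after Juniper: Alder, Cedar, Dogwood, Elm, Ginkgo, and Hazel.
That leaves Beech, Fir, and Ivy with no forced order relative to Juniper — 3.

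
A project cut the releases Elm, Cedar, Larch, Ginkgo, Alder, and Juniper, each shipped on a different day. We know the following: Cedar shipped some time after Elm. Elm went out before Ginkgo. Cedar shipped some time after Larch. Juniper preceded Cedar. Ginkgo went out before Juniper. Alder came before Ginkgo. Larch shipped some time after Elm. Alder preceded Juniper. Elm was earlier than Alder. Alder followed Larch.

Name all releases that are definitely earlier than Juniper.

Alder, Elm, Ginkgo, Larch

Directly stated before Juniper: Alder and Ginkgo.
Elm reaches Juniper via Elm → Ginkgo → Juniper.
Larch reaches Juniper via Larch → Alder → Juniper.
No chain forces Cedar ahead of Juniper.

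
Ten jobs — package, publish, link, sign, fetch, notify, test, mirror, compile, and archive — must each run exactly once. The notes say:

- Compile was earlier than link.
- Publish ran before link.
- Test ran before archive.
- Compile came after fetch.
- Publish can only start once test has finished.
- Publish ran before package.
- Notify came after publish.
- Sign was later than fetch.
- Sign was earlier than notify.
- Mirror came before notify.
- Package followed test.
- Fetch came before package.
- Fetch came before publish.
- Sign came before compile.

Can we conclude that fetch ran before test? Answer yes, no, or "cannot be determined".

cannot be determined

No chain of stated constraints runs from fetch to test, and none runs from test to fetch either.
So the relative order of fetch and test is not fixed by the given facts.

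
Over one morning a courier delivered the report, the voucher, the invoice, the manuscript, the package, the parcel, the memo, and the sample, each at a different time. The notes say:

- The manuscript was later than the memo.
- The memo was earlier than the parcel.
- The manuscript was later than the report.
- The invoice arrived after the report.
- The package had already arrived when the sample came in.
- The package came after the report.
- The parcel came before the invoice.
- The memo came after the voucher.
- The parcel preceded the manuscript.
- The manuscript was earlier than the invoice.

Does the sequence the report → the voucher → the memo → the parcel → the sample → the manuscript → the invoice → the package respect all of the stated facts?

The constraints require the package before the sample, but in the proposed sequence the sample appears ahead of the package. That one violation is enough.

no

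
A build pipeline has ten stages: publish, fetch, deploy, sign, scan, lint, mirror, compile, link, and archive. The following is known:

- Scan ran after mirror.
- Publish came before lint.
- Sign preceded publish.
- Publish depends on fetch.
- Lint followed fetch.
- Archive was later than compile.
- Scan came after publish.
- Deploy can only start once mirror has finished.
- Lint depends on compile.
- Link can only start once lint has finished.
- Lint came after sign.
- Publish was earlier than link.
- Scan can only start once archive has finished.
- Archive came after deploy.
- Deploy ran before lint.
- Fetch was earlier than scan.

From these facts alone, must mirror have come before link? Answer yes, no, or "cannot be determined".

yes

Chain the constraints: mirror → deploy → lint → link. Each link is directly stated, so mirror comes before link.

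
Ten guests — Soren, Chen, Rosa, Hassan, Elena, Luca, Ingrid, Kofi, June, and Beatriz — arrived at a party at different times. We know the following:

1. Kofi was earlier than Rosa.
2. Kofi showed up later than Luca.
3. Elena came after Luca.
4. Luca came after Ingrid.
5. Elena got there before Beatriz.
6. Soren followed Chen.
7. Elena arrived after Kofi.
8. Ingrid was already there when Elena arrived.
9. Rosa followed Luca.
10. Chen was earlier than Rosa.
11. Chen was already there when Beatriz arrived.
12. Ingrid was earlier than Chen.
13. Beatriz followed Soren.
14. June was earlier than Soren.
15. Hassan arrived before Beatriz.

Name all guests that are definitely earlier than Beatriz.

Chen, Elena, Hassan, Ingrid, June, Kofi, Luca, Soren

Directly stated before Beatriz: Chen, Elena, Hassan, and Soren.
Ingrid reaches Beatriz via Ingrid → Elena → Beatriz.
June reaches Beatriz via June → Soren → Beatriz.
Kofi reaches Beatriz via Kofi → Elena → Beatriz.
Likewise Luca reaches Beatriz by chaining the stated constraints.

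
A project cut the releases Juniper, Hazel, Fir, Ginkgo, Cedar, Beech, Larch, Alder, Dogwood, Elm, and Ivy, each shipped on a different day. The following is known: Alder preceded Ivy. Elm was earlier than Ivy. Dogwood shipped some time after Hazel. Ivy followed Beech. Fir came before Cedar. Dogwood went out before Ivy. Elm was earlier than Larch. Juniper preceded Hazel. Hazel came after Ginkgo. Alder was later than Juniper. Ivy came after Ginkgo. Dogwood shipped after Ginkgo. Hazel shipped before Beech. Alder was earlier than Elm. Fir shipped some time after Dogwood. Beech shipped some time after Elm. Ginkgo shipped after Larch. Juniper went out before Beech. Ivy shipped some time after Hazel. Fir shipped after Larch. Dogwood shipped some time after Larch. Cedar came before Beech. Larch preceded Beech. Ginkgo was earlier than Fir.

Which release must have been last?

Every other release has a chain of constraints placing it before Ivy, so Ivy is last.

Ivy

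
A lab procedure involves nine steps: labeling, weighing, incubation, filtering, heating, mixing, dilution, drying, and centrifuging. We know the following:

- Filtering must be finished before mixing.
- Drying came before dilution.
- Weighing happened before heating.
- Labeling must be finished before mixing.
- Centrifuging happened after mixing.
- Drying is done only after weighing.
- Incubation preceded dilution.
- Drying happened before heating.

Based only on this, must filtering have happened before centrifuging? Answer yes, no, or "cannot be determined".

Chain the constraints: filtering → mixing → centrifuging. Each link is directly stated, so filtering comes before centrifuging.

yes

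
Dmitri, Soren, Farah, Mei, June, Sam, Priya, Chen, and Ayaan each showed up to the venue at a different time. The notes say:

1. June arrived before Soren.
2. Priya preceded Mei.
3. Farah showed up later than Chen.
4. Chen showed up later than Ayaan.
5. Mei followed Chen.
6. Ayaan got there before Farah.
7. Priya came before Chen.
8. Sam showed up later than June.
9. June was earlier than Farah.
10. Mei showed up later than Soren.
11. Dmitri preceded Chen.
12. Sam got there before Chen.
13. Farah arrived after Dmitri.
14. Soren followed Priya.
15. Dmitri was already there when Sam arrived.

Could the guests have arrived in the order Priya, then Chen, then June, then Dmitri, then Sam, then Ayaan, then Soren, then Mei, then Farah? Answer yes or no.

no

The constraints require Sam before Chen, but in the proposed sequence Chen appears ahead of Sam. That one violation is enough.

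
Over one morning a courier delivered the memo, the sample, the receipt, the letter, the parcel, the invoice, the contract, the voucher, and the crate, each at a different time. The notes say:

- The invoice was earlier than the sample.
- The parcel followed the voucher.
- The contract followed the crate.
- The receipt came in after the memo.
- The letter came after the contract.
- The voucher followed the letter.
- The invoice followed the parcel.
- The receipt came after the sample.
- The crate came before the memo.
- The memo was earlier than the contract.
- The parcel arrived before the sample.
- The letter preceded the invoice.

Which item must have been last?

the receipt

Every other item has a chain of constraints placing it before the receipt, so the receipt is last.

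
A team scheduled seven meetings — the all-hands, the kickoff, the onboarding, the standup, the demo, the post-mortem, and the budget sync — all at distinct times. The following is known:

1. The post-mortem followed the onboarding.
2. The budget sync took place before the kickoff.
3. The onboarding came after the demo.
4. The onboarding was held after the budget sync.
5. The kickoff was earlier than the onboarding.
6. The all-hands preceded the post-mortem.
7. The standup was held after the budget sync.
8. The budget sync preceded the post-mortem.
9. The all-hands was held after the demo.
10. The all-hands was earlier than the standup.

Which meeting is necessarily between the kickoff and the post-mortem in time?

the onboarding

Tracing the constraints gives the kickoff → the onboarding → the post-mortem, so the onboarding sits after the kickoff and before the post-mortem.
No other meeting is forced both after the kickoff and before the post-mortem.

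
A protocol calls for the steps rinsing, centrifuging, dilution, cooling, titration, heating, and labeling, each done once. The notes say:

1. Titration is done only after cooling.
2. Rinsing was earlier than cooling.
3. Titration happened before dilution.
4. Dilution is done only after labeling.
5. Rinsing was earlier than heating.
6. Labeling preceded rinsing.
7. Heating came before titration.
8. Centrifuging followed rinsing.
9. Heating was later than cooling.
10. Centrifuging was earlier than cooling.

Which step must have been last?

dilution

Every other step has a chain of constraints placing it before dilution, so dilution is last.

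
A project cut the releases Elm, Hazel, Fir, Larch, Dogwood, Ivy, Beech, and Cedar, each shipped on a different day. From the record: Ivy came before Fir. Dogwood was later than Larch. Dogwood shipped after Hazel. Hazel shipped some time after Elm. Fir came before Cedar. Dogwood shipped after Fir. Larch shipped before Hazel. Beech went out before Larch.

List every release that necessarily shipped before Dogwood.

Directly stated before Dogwood: Fir, Hazel, and Larch.
Beech reaches Dogwood via Beech → Larch → Dogwood.
Elm reaches Dogwood via Elm → Hazel → Dogwood.
Ivy reaches Dogwood via Ivy → Fir → Dogwood.
No chain forces Cedar ahead of Dogwood.

Beech, Elm, Fir, Hazel, Ivy, Larch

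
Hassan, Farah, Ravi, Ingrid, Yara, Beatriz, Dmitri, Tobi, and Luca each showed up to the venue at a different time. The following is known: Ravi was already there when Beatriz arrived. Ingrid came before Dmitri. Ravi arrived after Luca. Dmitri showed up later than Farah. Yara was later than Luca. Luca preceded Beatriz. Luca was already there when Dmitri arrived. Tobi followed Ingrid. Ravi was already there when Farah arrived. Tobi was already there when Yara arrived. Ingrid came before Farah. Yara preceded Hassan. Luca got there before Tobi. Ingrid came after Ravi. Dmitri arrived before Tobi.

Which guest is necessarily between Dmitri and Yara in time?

Tobi

Tracing the constraints gives Dmitri → Tobi → Yara, so Tobi sits after Dmitri and before Yara.
No other guest is forced both after Dmitri and before Yara.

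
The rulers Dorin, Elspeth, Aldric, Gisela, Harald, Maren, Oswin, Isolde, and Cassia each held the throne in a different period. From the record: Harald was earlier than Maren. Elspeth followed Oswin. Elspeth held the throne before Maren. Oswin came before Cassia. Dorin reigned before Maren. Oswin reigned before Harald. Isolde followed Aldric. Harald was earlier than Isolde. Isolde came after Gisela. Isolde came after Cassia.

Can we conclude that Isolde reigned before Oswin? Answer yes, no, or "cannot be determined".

Tracing the constraints gives Oswin → Cassia → Isolde, so Oswin must come before Isolde.
That means Isolde cannot be before Oswin.

no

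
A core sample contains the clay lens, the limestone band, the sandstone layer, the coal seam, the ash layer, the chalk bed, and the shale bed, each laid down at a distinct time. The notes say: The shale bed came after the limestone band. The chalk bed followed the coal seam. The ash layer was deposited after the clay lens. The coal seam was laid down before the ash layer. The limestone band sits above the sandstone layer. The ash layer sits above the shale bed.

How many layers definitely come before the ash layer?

5

Directly stated before the ash layer: the clay lens, the coal seam, and the shale bed.
The limestone band reaches the ash layer via the limestone band → the shale bed → the ash layer.
The sandstone layer reaches the ash layer via the sandstone layer → the limestone band → the shale bed → the ash layer.
No chain forces the chalk bed ahead of the ash layer.
That's the clay lens, the coal seam, the limestone band, the sandstone layer, and the shale bed — 5 in all.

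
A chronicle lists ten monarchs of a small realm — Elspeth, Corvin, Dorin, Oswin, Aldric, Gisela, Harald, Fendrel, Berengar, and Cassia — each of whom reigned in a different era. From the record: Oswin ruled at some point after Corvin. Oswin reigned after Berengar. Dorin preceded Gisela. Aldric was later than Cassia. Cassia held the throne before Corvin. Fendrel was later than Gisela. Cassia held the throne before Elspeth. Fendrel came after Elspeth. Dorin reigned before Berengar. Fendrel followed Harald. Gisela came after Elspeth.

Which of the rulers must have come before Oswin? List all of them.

Berengar, Cassia, Corvin, Dorin

Directly stated before Oswin: Berengar and Corvin.
Cassia reaches Oswin via Cassia → Corvin → Oswin.
Dorin reaches Oswin via Dorin → Berengar → Oswin.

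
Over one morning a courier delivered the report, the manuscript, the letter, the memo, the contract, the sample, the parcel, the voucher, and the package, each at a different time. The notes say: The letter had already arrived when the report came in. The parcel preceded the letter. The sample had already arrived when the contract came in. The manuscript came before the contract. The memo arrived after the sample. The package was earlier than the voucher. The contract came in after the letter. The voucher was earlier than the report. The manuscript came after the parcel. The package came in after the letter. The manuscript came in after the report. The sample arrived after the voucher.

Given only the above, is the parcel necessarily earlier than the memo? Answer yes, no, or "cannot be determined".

Chain the constraints: the parcel → the letter → the package → the voucher → the sample → the memo. Each link is directly stated, so the parcel comes before the memo.

yes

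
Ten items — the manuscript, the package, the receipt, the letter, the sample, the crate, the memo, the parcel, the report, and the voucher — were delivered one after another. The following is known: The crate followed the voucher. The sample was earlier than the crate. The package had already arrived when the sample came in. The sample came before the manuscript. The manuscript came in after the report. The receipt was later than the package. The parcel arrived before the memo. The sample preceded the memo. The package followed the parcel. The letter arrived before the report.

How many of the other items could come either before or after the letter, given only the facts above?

Forced after the letter: the manuscript and the report.
That leaves the crate, the memo, the package, the parcel, the receipt, the sample, and the voucher with no forced order relative to the letter — 7.

7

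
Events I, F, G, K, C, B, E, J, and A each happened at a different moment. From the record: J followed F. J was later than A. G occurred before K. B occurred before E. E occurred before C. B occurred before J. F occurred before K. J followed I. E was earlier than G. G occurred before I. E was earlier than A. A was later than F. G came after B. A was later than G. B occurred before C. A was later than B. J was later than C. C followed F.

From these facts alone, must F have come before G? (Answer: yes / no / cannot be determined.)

No chain of stated constraints runs from F to G, and none runs from G to F either.
So the relative order of F and G is not fixed by the given facts.

cannot be determined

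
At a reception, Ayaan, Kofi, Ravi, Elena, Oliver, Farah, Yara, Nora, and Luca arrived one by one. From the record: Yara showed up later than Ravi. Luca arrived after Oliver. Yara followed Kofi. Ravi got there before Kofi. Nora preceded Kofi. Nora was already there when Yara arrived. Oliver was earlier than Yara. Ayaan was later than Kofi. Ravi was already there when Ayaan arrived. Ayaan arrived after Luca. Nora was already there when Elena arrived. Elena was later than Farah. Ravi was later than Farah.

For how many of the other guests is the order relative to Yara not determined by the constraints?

3

Forced before Yara: Farah, Kofi, Nora, Oliver, and Ravi.
That leaves Ayaan, Elena, and Luca with no forced order relative to Yara — 3.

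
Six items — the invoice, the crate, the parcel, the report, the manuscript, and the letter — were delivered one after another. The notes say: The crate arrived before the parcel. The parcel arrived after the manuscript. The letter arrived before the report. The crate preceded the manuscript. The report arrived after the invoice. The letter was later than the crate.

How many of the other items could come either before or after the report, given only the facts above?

2

Forced before the report: the crate, the invoice, and the letter.
That leaves the manuscript and the parcel with no forced order relative to the report — 2.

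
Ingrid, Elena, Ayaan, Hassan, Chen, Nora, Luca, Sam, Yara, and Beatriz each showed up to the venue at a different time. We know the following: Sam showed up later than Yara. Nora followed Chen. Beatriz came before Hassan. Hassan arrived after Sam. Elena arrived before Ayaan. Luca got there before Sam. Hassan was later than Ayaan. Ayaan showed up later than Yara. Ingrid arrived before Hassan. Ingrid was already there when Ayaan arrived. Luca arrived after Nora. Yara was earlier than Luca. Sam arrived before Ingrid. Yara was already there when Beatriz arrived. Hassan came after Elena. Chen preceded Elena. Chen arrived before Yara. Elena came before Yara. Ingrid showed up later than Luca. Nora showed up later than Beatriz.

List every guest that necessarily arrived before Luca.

Directly stated before Luca: Nora and Yara.
Beatriz reaches Luca via Beatriz → Nora → Luca.
Chen reaches Luca via Chen → Nora → Luca.
Elena reaches Luca via Elena → Yara → Luca.
No chain forces Ayaan (or any of the others) ahead of Luca.

Beatriz, Chen, Elena, Nora, Yara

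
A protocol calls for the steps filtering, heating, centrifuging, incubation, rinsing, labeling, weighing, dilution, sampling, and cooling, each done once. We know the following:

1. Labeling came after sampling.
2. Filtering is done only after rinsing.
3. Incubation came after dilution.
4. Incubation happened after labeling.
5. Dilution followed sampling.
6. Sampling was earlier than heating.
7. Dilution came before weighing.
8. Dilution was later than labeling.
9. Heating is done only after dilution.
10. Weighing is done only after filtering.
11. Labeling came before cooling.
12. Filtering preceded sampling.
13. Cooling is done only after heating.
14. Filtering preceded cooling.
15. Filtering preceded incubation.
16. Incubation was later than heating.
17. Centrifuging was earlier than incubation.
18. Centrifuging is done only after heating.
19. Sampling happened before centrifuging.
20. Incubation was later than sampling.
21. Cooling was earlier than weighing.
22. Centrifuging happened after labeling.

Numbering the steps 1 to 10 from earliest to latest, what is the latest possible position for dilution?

5

Dilution must come before centrifuging, cooling, heating, incubation, and weighing — 5 steps forced after it.
Everything else can be placed before dilution in some valid order, so dilution can sit as late as position 10 − 5 = 5.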